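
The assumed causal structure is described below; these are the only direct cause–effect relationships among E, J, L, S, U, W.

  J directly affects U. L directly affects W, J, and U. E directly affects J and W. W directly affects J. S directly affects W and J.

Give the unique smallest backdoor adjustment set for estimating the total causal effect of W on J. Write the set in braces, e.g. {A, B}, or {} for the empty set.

{E, L, S}

Variables eligible for adjustment (non-descendants of W, excluding W and J): {E, L, S}.
Backdoor paths from W to J:
  P1: W <- L -> J
  P2: W <- L -> U <- J
  P3: W <- S -> J
  P4: W <- E -> J
The empty set is not sufficient: P1 (W <- L -> J) has no collider blocking it and no conditioned non-collider, so it is open.
Try {E, L, S}:
  P1: blocked at fork node L ∈ conditioning set.
  P2: blocked at fork node L ∈ conditioning set.
  P3: blocked at fork node S ∈ conditioning set.
  P4: blocked at fork node E ∈ conditioning set.
{E, L, S} contains no descendant of W and blocks every backdoor path.
Every element of {E, L, S} is needed (dropping E leaves P4 open; dropping L leaves P1 open; dropping S leaves P3 open), so no proper subset is valid.
Among all size-3 subsets of the eligible variables, only {E, L, S} blocks every backdoor path, so it is the unique smallest valid adjustment set.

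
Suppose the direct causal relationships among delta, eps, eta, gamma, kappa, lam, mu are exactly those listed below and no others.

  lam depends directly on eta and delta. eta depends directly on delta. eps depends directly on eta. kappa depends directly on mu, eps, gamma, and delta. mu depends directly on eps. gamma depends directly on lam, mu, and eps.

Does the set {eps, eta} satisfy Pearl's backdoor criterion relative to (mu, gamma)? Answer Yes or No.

Yes

Backdoor paths from mu to gamma (paths whose first edge points into mu):
  P1: mu <- eps <- eta <- delta -> lam -> gamma
  P2: mu <- eps <- eta <- delta -> kappa <- gamma
  P3: mu <- eps <- eta -> lam <- delta -> kappa <- gamma
  P4: mu <- eps <- eta -> lam -> gamma
  P5: mu <- eps -> gamma
  P6: mu <- eps -> kappa <- delta -> eta -> lam -> gamma
  P7: mu <- eps -> kappa <- delta -> lam -> gamma
  P8: mu <- eps -> kappa <- gamma
Condition 1 (no descendant of mu in the set): holds — descendants of mu are {gamma, kappa}; none are in {eps, eta}.
Condition 2 (every backdoor path blocked by {eps, eta}):
  P1: blocked at chain node eps ∈ conditioning set.
  P2: blocked at chain node eps ∈ conditioning set.
  P3: blocked at chain node eps ∈ conditioning set.
  P4: blocked at chain node eps ∈ conditioning set.
  P5: blocked at fork node eps ∈ conditioning set.
  P6: blocked at fork node eps ∈ conditioning set.
  P7: blocked at fork node eps ∈ conditioning set.
  P8: blocked at fork node eps ∈ conditioning set.
{eps, eta} satisfies the backdoor criterion.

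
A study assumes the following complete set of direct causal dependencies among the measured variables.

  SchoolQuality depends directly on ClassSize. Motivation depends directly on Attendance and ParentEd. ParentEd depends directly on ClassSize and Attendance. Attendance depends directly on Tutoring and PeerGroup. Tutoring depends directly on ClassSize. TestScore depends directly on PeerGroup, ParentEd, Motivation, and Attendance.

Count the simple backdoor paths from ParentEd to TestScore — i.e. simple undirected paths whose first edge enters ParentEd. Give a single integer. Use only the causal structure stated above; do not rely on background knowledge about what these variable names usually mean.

A backdoor path from ParentEd to TestScore is any simple undirected path whose first edge points into ParentEd (i.e. leaves ParentEd via a parent).
Parents of ParentEd: {Attendance, ClassSize}.
Enumerating:
  P1: ParentEd <- ClassSize -> Tutoring -> Attendance <- PeerGroup -> TestScore
  P2: ParentEd <- ClassSize -> Tutoring -> Attendance -> Motivation -> TestScore
  P3: ParentEd <- ClassSize -> Tutoring -> Attendance -> TestScore
  P4: ParentEd <- Attendance <- PeerGroup -> TestScore
  P5: ParentEd <- Attendance -> Motivation -> TestScore
  P6: ParentEd <- Attendance -> TestScore
That exhausts the simple backdoor paths. Count: 6.

6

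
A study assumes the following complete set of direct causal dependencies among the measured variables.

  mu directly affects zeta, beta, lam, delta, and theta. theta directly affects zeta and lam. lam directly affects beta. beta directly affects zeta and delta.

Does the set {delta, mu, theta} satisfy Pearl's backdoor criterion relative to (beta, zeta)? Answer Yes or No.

No

Backdoor paths from beta to zeta (paths whose first edge points into beta):
  P1: beta <- mu -> theta -> zeta
  P2: beta <- mu -> lam <- theta -> zeta
  P3: beta <- mu -> zeta
  P4: beta <- lam <- mu -> theta -> zeta
  P5: beta <- lam <- mu -> zeta
  P6: beta <- lam <- theta <- mu -> zeta
  P7: beta <- lam <- theta -> zeta
Condition 1 (no descendant of beta in the set): FAILS — delta is a descendant of beta.
Condition 2 (every backdoor path blocked by {delta, mu, theta}):
  P1: blocked at fork node mu ∈ conditioning set.
  P2: blocked at fork node mu ∈ conditioning set.
  P3: blocked at fork node mu ∈ conditioning set.
  P4: blocked at fork node mu ∈ conditioning set.
  P5: blocked at fork node mu ∈ conditioning set.
  P6: blocked at chain node theta ∈ conditioning set.
  P7: blocked at fork node theta ∈ conditioning set.
{delta, mu, theta} does not satisfy the backdoor criterion.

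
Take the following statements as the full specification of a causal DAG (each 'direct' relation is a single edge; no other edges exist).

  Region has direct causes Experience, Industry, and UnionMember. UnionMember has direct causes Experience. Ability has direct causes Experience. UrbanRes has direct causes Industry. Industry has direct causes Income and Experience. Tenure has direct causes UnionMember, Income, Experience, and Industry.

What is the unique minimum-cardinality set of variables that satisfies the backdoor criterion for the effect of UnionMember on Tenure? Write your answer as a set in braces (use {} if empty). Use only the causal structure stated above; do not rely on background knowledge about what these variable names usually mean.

Variables eligible for adjustment (non-descendants of UnionMember, excluding UnionMember and Tenure): {Ability, Experience, Income, Industry, UrbanRes}.
Backdoor paths from UnionMember to Tenure:
  P1: UnionMember <- Experience -> Industry <- Income -> Tenure
  P2: UnionMember <- Experience -> Industry -> Tenure
  P3: UnionMember <- Experience -> Region <- Industry <- Income -> Tenure
  P4: UnionMember <- Experience -> Region <- Industry -> Tenure
  P5: UnionMember <- Experience -> Tenure
The empty set is not sufficient: P2 (UnionMember <- Experience -> Industry -> Tenure) has no collider blocking it and no conditioned non-collider, so it is open.
Try {Experience}:
  P1: blocked at fork node Experience ∈ conditioning set.
  P2: blocked at fork node Experience ∈ conditioning set.
  P3: blocked at fork node Experience ∈ conditioning set.
  P4: blocked at fork node Experience ∈ conditioning set.
  P5: blocked at fork node Experience ∈ conditioning set.
{Experience} contains no descendant of UnionMember and blocks every backdoor path.
No other singleton works — e.g. {Income} leaves P2 open — so {Experience} is the unique smallest valid adjustment set.

{Experience}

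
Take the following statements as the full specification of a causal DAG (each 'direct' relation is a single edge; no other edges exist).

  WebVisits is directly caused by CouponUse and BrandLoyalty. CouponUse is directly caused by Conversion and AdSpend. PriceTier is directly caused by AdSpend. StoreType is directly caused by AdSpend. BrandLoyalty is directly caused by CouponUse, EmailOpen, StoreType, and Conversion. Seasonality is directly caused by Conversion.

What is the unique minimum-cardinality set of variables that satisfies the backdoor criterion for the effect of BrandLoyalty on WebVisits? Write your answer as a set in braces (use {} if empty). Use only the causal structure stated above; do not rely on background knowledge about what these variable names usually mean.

{CouponUse}

Variables eligible for adjustment (non-descendants of BrandLoyalty, excluding BrandLoyalty and WebVisits): {AdSpend, Conversion, CouponUse, EmailOpen, PriceTier, Seasonality, StoreType}.
Backdoor paths from BrandLoyalty to WebVisits:
  P1: BrandLoyalty <- StoreType <- AdSpend -> CouponUse -> WebVisits
  P2: BrandLoyalty <- Conversion -> CouponUse -> WebVisits
  P3: BrandLoyalty <- CouponUse -> WebVisits
The empty set is not sufficient: P1 (BrandLoyalty <- StoreType <- AdSpend -> CouponUse -> WebVisits) has no collider blocking it and no conditioned non-collider, so it is open.
Try {CouponUse}:
  P1: blocked at chain node CouponUse ∈ conditioning set.
  P2: blocked at chain node CouponUse ∈ conditioning set.
  P3: blocked at fork node CouponUse ∈ conditioning set.
{CouponUse} contains no descendant of BrandLoyalty and blocks every backdoor path.
No other singleton works — e.g. {EmailOpen} leaves P1 open — so {CouponUse} is the unique smallest valid adjustment set.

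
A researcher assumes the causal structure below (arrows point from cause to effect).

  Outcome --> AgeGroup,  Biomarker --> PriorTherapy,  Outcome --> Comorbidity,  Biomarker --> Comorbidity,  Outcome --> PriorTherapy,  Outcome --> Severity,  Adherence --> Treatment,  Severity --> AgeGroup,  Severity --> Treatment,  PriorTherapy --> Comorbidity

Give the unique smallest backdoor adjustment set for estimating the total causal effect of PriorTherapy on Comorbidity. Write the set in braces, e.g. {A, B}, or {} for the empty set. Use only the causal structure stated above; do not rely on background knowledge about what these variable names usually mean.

Variables eligible for adjustment (non-descendants of PriorTherapy, excluding PriorTherapy and Comorbidity): {Adherence, AgeGroup, Biomarker, Outcome, Severity, Treatment}.
Backdoor paths from PriorTherapy to Comorbidity:
  P1: PriorTherapy <- Outcome -> Comorbidity
  P2: PriorTherapy <- Biomarker -> Comorbidity
The empty set is not sufficient: P1 (PriorTherapy <- Outcome -> Comorbidity) has no collider blocking it and no conditioned non-collider, so it is open.
Try {Biomarker, Outcome}:
  P1: blocked at fork node Outcome ∈ conditioning set.
  P2: blocked at fork node Biomarker ∈ conditioning set.
{Biomarker, Outcome} contains no descendant of PriorTherapy and blocks every backdoor path.
Every element of {Biomarker, Outcome} is needed (dropping Biomarker leaves P2 open; dropping Outcome leaves P1 open), so no proper subset is valid.
Among all size-2 subsets of the eligible variables, only {Biomarker, Outcome} blocks every backdoor path, so it is the unique smallest valid adjustment set.

{Biomarker, Outcome}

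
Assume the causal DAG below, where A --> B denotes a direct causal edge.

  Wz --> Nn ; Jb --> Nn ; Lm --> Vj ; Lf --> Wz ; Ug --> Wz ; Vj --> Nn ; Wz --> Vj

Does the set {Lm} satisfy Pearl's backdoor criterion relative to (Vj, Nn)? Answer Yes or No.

Backdoor paths from Vj to Nn (paths whose first edge points into Vj):
  P1: Vj <- Wz -> Nn
Condition 1 (no descendant of Vj in the set): holds — descendants of Vj are {Nn}; none are in {Lm}.
Condition 2 (every backdoor path blocked by {Lm}):
  P1: open — no interior node is in the conditioning set.
{Lm} does not satisfy the backdoor criterion.

No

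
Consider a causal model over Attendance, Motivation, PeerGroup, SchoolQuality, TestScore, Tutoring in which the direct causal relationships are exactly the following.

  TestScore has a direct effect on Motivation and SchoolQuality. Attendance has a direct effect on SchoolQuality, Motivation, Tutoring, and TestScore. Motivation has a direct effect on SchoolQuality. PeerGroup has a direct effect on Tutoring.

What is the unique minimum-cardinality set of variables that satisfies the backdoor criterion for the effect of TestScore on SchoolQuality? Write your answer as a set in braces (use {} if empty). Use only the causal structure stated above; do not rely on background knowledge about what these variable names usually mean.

{Attendance}

Variables eligible for adjustment (non-descendants of TestScore, excluding TestScore and SchoolQuality): {Attendance, PeerGroup, Tutoring}.
Backdoor paths from TestScore to SchoolQuality:
  P1: TestScore <- Attendance -> Motivation -> SchoolQuality
  P2: TestScore <- Attendance -> SchoolQuality
The empty set is not sufficient: P1 (TestScore <- Attendance -> Motivation -> SchoolQuality) has no collider blocking it and no conditioned non-collider, so it is open.
Try {Attendance}:
  P1: blocked at fork node Attendance ∈ conditioning set.
  P2: blocked at fork node Attendance ∈ conditioning set.
{Attendance} contains no descendant of TestScore and blocks every backdoor path.
No other singleton works — e.g. {PeerGroup} leaves P1 open — so {Attendance} is the unique smallest valid adjustment set.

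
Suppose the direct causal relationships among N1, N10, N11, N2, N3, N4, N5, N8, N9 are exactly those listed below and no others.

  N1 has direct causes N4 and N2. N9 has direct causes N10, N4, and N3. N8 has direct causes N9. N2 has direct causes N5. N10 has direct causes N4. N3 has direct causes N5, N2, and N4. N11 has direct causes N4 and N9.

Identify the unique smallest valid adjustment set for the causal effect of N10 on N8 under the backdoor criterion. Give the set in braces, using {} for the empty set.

{N4}

Variables eligible for adjustment (non-descendants of N10, excluding N10 and N8): {N1, N2, N3, N4, N5}.
Backdoor paths from N10 to N8:
  P1: N10 <- N4 -> N1 <- N2 <- N5 -> N3 -> N9 -> N8
  P2: N10 <- N4 -> N1 <- N2 -> N3 -> N9 -> N8
  P3: N10 <- N4 -> N3 -> N9 -> N8
  P4: N10 <- N4 -> N9 -> N8
  P5: N10 <- N4 -> N11 <- N9 -> N8
The empty set is not sufficient: P3 (N10 <- N4 -> N3 -> N9 -> N8) has no collider blocking it and no conditioned non-collider, so it is open.
Try {N4}:
  P1: blocked at fork node N4 ∈ conditioning set.
  P2: blocked at fork node N4 ∈ conditioning set.
  P3: blocked at fork node N4 ∈ conditioning set.
  P4: blocked at fork node N4 ∈ conditioning set.
  P5: blocked at fork node N4 ∈ conditioning set.
{N4} contains no descendant of N10 and blocks every backdoor path.
No other singleton works — e.g. {N5} leaves P3 open — so {N4} is the unique smallest valid adjustment set.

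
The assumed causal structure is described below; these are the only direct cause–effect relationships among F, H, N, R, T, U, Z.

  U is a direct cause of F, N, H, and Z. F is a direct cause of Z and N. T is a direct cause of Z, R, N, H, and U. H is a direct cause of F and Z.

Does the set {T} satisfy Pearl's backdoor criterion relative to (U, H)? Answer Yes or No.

Yes

Backdoor paths from U to H (paths whose first edge points into U):
  P1: U <- T -> H
  P2: U <- T -> Z <- H
  P3: U <- T -> Z <- F <- H
  P4: U <- T -> N <- F <- H
  P5: U <- T -> N <- F -> Z <- H
Condition 1 (no descendant of U in the set): holds — descendants of U are {F, H, N, Z}; none are in {T}.
Condition 2 (every backdoor path blocked by {T}):
  P1: blocked at fork node T ∈ conditioning set.
  P2: blocked at fork node T ∈ conditioning set.
  P3: blocked at fork node T ∈ conditioning set.
  P4: blocked at fork node T ∈ conditioning set.
  P5: blocked at fork node T ∈ conditioning set.
{T} satisfies the backdoor criterion.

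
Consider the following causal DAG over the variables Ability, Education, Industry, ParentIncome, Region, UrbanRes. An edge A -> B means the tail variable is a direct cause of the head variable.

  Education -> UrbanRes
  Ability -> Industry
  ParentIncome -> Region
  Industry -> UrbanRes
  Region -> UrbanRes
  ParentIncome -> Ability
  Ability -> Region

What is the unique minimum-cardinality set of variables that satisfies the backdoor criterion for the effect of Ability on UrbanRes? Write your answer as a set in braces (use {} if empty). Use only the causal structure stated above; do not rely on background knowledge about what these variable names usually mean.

{ParentIncome}

Variables eligible for adjustment (non-descendants of Ability, excluding Ability and UrbanRes): {Education, ParentIncome}.
Backdoor paths from Ability to UrbanRes:
  P1: Ability <- ParentIncome -> Region -> UrbanRes
The empty set is not sufficient: P1 (Ability <- ParentIncome -> Region -> UrbanRes) has no collider blocking it and no conditioned non-collider, so it is open.
Try {ParentIncome}:
  P1: blocked at fork node ParentIncome ∈ conditioning set.
{ParentIncome} contains no descendant of Ability and blocks every backdoor path.
No other singleton works — e.g. {Education} leaves P1 open — so {ParentIncome} is the unique smallest valid adjustment set.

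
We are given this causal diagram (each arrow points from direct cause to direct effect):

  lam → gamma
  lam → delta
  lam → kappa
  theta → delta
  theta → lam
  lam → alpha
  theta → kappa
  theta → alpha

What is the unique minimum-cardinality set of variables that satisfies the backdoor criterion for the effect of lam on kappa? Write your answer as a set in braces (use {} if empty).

{theta}

Variables eligible for adjustment (non-descendants of lam, excluding lam and kappa): {theta}.
Backdoor paths from lam to kappa:
  P1: lam <- theta -> kappa
The empty set is not sufficient: P1 (lam <- theta -> kappa) has no collider blocking it and no conditioned non-collider, so it is open.
Try {theta}:
  P1: blocked at fork node theta ∈ conditioning set.
{theta} contains no descendant of lam and blocks every backdoor path.
{theta} is the unique smallest valid adjustment set.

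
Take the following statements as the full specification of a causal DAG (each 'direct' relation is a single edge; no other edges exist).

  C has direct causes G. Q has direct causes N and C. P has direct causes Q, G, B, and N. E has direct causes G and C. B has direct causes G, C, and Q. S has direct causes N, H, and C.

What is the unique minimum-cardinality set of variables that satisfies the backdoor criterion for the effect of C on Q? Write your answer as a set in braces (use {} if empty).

{}

Variables eligible for adjustment (non-descendants of C, excluding C and Q): {G, H, N}.
Backdoor paths from C to Q:
  P1: C <- G -> B <- Q
  P2: C <- G -> B -> P <- N -> Q
  P3: C <- G -> B -> P <- Q
  P4: C <- G -> P <- N -> Q
  P5: C <- G -> P <- Q
  P6: C <- G -> P <- B <- Q
Each backdoor path contains an unconditioned collider, so every path is already blocked with the empty conditioning set:
  P1: blocked at collider B (neither it nor any descendant is in the conditioning set).
  P2: blocked at collider P (neither it nor any descendant is in the conditioning set).
  P3: blocked at collider P (neither it nor any descendant is in the conditioning set).
  P4: blocked at collider P (neither it nor any descendant is in the conditioning set).
  P5: blocked at collider P (neither it nor any descendant is in the conditioning set).
  P6: blocked at collider P (neither it nor any descendant is in the conditioning set).
The empty set is therefore the unique smallest valid set.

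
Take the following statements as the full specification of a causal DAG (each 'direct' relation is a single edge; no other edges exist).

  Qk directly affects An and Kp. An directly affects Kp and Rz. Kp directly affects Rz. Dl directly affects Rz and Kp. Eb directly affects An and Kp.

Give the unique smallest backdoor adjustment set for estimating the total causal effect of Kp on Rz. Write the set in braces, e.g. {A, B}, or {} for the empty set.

Variables eligible for adjustment (non-descendants of Kp, excluding Kp and Rz): {An, Dl, Eb, Qk}.
Backdoor paths from Kp to Rz:
  P1: Kp <- Eb -> An -> Rz
  P2: Kp <- Qk -> An -> Rz
  P3: Kp <- Dl -> Rz
  P4: Kp <- An -> Rz
The empty set is not sufficient: P1 (Kp <- Eb -> An -> Rz) has no collider blocking it and no conditioned non-collider, so it is open.
Try {An, Dl}:
  P1: blocked at chain node An ∈ conditioning set.
  P2: blocked at chain node An ∈ conditioning set.
  P3: blocked at fork node Dl ∈ conditioning set.
  P4: blocked at fork node An ∈ conditioning set.
{An, Dl} contains no descendant of Kp and blocks every backdoor path.
Every element of {An, Dl} is needed (dropping An leaves P1 open; dropping Dl leaves P3 open), so no proper subset is valid.
Among all size-2 subsets of the eligible variables, only {An, Dl} blocks every backdoor path, so it is the unique smallest valid adjustment set.

{An, Dl}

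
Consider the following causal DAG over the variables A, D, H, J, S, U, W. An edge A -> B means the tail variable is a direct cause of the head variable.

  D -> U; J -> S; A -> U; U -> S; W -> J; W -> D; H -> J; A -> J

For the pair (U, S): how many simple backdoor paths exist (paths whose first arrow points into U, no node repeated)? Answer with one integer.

A backdoor path from U to S is any simple undirected path whose first edge points into U (i.e. leaves U via a parent).
Parents of U: {A, D}.
Enumerating:
  P1: U <- A -> J -> S
  P2: U <- D <- W -> J -> S
That exhausts the simple backdoor paths. Count: 2.

2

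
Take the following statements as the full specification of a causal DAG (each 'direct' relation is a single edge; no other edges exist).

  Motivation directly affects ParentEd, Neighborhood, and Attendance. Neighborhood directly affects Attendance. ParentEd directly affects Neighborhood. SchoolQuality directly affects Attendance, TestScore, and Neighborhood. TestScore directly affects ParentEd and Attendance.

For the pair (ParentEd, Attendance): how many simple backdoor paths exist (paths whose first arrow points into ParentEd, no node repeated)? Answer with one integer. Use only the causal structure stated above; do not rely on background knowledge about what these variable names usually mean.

A backdoor path from ParentEd to Attendance is any simple undirected path whose first edge points into ParentEd (i.e. leaves ParentEd via a parent).
Parents of ParentEd: {Motivation, TestScore}.
Enumerating:
  P1: ParentEd <- Motivation -> Neighborhood <- SchoolQuality -> TestScore -> Attendance
  P2: ParentEd <- Motivation -> Neighborhood <- SchoolQuality -> Attendance
  P3: ParentEd <- Motivation -> Neighborhood -> Attendance
  P4: ParentEd <- Motivation -> Attendance
  P5: ParentEd <- TestScore <- SchoolQuality -> Neighborhood <- Motivation -> Attendance
  P6: ParentEd <- TestScore <- SchoolQuality -> Neighborhood -> Attendance
  P7: ParentEd <- TestScore <- SchoolQuality -> Attendance
  P8: ParentEd <- TestScore -> Attendance
That exhausts the simple backdoor paths. Count: 8.

8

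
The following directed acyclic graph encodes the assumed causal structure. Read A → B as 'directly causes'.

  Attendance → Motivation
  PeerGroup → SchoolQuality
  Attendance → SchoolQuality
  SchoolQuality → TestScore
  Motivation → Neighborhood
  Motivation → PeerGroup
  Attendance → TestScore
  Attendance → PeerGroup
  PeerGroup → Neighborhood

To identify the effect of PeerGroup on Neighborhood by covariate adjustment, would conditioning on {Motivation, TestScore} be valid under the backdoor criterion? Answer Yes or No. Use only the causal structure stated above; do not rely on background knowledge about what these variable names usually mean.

No

Backdoor paths from PeerGroup to Neighborhood (paths whose first edge points into PeerGroup):
  P1: PeerGroup <- Attendance -> Motivation -> Neighborhood
  P2: PeerGroup <- Motivation -> Neighborhood
Condition 1 (no descendant of PeerGroup in the set): FAILS — TestScore is a descendant of PeerGroup.
Condition 2 (every backdoor path blocked by {Motivation, TestScore}):
  P1: blocked at chain node Motivation ∈ conditioning set.
  P2: blocked at fork node Motivation ∈ conditioning set.
{Motivation, TestScore} does not satisfy the backdoor criterion.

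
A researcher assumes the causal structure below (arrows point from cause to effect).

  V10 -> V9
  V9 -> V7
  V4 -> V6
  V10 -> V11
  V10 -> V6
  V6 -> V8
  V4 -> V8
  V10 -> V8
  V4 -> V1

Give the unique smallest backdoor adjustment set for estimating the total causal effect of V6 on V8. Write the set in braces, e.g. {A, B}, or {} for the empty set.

{V10, V4}

Variables eligible for adjustment (non-descendants of V6, excluding V6 and V8): {V1, V10, V11, V4, V7, V9}.
Backdoor paths from V6 to V8:
  P1: V6 <- V4 -> V8
  P2: V6 <- V10 -> V8
The empty set is not sufficient: P1 (V6 <- V4 -> V8) has no collider blocking it and no conditioned non-collider, so it is open.
Try {V10, V4}:
  P1: blocked at fork node V4 ∈ conditioning set.
  P2: blocked at fork node V10 ∈ conditioning set.
{V10, V4} contains no descendant of V6 and blocks every backdoor path.
Every element of {V10, V4} is needed (dropping V10 leaves P2 open; dropping V4 leaves P1 open), so no proper subset is valid.
Among all size-2 subsets of the eligible variables, only {V10, V4} blocks every backdoor path, so it is the unique smallest valid adjustment set.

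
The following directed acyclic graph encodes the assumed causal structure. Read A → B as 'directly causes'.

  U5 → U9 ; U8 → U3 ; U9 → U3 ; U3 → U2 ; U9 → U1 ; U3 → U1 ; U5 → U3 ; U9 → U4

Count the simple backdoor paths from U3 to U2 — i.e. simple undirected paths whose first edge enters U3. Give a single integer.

0

A backdoor path from U3 to U2 is any simple undirected path whose first edge points into U3 (i.e. leaves U3 via a parent).
Parents of U3: {U5, U8, U9}.
No simple path from any parent of U3 reaches U2 without revisiting U3, so there are no backdoor paths.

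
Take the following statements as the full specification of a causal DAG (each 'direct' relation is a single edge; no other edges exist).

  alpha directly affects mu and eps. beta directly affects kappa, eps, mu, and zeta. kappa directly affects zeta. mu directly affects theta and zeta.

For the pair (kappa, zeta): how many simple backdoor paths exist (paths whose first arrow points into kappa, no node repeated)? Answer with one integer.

3

A backdoor path from kappa to zeta is any simple undirected path whose first edge points into kappa (i.e. leaves kappa via a parent).
Parents of kappa: {beta}.
Enumerating:
  P1: kappa <- beta -> eps <- alpha -> mu -> zeta
  P2: kappa <- beta -> mu -> zeta
  P3: kappa <- beta -> zeta
That exhausts the simple backdoor paths. Count: 3.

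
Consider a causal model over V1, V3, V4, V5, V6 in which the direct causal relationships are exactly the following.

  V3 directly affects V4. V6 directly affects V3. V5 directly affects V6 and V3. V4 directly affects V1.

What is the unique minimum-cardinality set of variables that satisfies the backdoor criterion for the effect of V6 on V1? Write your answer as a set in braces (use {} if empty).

Variables eligible for adjustment (non-descendants of V6, excluding V6 and V1): {V5}.
Backdoor paths from V6 to V1:
  P1: V6 <- V5 -> V3 -> V4 -> V1
The empty set is not sufficient: P1 (V6 <- V5 -> V3 -> V4 -> V1) has no collider blocking it and no conditioned non-collider, so it is open.
Try {V5}:
  P1: blocked at fork node V5 ∈ conditioning set.
{V5} contains no descendant of V6 and blocks every backdoor path.
{V5} is the unique smallest valid adjustment set.

{V5}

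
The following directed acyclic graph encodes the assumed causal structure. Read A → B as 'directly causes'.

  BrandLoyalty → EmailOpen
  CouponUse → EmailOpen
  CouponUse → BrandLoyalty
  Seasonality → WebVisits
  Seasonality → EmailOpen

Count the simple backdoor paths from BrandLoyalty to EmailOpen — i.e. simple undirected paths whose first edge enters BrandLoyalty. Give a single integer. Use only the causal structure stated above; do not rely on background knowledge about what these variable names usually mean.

1

A backdoor path from BrandLoyalty to EmailOpen is any simple undirected path whose first edge points into BrandLoyalty (i.e. leaves BrandLoyalty via a parent).
Parents of BrandLoyalty: {CouponUse}.
Enumerating:
  P1: BrandLoyalty <- CouponUse -> EmailOpen
That exhausts the simple backdoor paths. Count: 1.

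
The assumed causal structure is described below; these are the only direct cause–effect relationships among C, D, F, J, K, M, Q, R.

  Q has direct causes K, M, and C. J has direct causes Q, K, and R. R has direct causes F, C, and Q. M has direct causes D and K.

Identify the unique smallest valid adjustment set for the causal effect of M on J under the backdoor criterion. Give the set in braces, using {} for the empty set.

{K}

Variables eligible for adjustment (non-descendants of M, excluding M and J): {C, D, F, K}.
Backdoor paths from M to J:
  P1: M <- K -> Q <- C -> R -> J
  P2: M <- K -> Q -> R -> J
  P3: M <- K -> Q -> J
  P4: M <- K -> J
The empty set is not sufficient: P2 (M <- K -> Q -> R -> J) has no collider blocking it and no conditioned non-collider, so it is open.
Try {K}:
  P1: blocked at fork node K ∈ conditioning set.
  P2: blocked at fork node K ∈ conditioning set.
  P3: blocked at fork node K ∈ conditioning set.
  P4: blocked at fork node K ∈ conditioning set.
{K} contains no descendant of M and blocks every backdoor path.
No other singleton works — e.g. {D} leaves P2 open — so {K} is the unique smallest valid adjustment set.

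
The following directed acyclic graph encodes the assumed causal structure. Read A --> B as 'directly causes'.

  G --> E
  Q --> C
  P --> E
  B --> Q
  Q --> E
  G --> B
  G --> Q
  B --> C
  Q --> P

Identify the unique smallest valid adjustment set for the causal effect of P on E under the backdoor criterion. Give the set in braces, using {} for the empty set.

Variables eligible for adjustment (non-descendants of P, excluding P and E): {B, C, G, Q}.
Backdoor paths from P to E:
  P1: P <- Q <- G -> E
  P2: P <- Q <- B <- G -> E
  P3: P <- Q -> C <- B <- G -> E
  P4: P <- Q -> E
The empty set is not sufficient: P1 (P <- Q <- G -> E) has no collider blocking it and no conditioned non-collider, so it is open.
Try {Q}:
  P1: blocked at chain node Q ∈ conditioning set.
  P2: blocked at chain node Q ∈ conditioning set.
  P3: blocked at fork node Q ∈ conditioning set.
  P4: blocked at fork node Q ∈ conditioning set.
{Q} contains no descendant of P and blocks every backdoor path.
No other singleton works — e.g. {G} leaves P4 open — so {Q} is the unique smallest valid adjustment set.

{Q}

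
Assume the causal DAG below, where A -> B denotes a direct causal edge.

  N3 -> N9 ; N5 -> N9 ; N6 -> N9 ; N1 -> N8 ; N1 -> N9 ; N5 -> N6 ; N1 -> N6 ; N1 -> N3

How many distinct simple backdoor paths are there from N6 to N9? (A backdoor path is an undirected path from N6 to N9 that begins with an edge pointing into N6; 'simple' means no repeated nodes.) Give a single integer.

3

A backdoor path from N6 to N9 is any simple undirected path whose first edge points into N6 (i.e. leaves N6 via a parent).
Parents of N6: {N1, N5}.
Enumerating:
  P1: N6 <- N1 -> N3 -> N9
  P2: N6 <- N1 -> N9
  P3: N6 <- N5 -> N9
That exhausts the simple backdoor paths. Count: 3.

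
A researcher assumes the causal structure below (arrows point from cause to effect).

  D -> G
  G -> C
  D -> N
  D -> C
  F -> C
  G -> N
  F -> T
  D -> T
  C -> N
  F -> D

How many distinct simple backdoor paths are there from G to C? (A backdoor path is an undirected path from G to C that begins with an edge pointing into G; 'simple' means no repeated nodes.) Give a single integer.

4

A backdoor path from G to C is any simple undirected path whose first edge points into G (i.e. leaves G via a parent).
Parents of G: {D}.
Enumerating:
  P1: G <- D <- F -> C
  P2: G <- D -> T <- F -> C
  P3: G <- D -> C
  P4: G <- D -> N <- C
That exhausts the simple backdoor paths. Count: 4.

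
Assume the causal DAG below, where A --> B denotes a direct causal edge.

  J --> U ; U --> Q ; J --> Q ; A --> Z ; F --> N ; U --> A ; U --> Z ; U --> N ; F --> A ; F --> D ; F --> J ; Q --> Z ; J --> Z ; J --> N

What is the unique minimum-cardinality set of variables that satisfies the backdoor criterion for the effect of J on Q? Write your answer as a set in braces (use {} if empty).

{}

Variables eligible for adjustment (non-descendants of J, excluding J and Q): {D, F}.
Backdoor paths from J to Q:
  P1: J <- F -> N <- U -> A -> Z <- Q
  P2: J <- F -> N <- U -> Q
  P3: J <- F -> N <- U -> Z <- Q
  P4: J <- F -> A <- U -> Q
  P5: J <- F -> A <- U -> Z <- Q
  P6: J <- F -> A -> Z <- U -> Q
  P7: J <- F -> A -> Z <- Q
Each backdoor path contains an unconditioned collider, so every path is already blocked with the empty conditioning set:
  P1: blocked at collider N (neither it nor any descendant is in the conditioning set).
  P2: blocked at collider N (neither it nor any descendant is in the conditioning set).
  P3: blocked at collider N (neither it nor any descendant is in the conditioning set).
  P4: blocked at collider A (neither it nor any descendant is in the conditioning set).
  P5: blocked at collider A (neither it nor any descendant is in the conditioning set).
  P6: blocked at collider Z (neither it nor any descendant is in the conditioning set).
  P7: blocked at collider Z (neither it nor any descendant is in the conditioning set).
The empty set is therefore the unique smallest valid set.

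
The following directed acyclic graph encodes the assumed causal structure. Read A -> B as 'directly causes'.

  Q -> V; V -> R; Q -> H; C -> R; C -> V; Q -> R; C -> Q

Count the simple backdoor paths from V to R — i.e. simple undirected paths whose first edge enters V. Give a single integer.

4

A backdoor path from V to R is any simple undirected path whose first edge points into V (i.e. leaves V via a parent).
Parents of V: {C, Q}.
Enumerating:
  P1: V <- C -> Q -> R
  P2: V <- C -> R
  P3: V <- Q <- C -> R
  P4: V <- Q -> R
That exhausts the simple backdoor paths. Count: 4.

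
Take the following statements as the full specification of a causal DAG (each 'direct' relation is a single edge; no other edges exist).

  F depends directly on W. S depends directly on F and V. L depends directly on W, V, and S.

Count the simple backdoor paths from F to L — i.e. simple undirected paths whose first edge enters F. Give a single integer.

A backdoor path from F to L is any simple undirected path whose first edge points into F (i.e. leaves F via a parent).
Parents of F: {W}.
Enumerating:
  P1: F <- W -> L
That exhausts the simple backdoor paths. Count: 1.

1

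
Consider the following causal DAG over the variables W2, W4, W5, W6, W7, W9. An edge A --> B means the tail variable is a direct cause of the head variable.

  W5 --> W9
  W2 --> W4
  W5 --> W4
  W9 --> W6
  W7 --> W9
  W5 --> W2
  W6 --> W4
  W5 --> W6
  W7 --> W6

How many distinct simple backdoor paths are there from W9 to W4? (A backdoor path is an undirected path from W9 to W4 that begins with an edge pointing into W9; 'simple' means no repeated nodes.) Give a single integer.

6

A backdoor path from W9 to W4 is any simple undirected path whose first edge points into W9 (i.e. leaves W9 via a parent).
Parents of W9: {W5, W7}.
Enumerating:
  P1: W9 <- W5 -> W2 -> W4
  P2: W9 <- W5 -> W6 -> W4
  P3: W9 <- W5 -> W4
  P4: W9 <- W7 -> W6 <- W5 -> W2 -> W4
  P5: W9 <- W7 -> W6 <- W5 -> W4
  P6: W9 <- W7 -> W6 -> W4
That exhausts the simple backdoor paths. Count: 6.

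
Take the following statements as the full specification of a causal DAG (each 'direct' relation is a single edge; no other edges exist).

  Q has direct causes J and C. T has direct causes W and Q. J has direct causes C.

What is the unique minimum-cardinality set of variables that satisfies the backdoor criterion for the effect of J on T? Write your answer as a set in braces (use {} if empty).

Variables eligible for adjustment (non-descendants of J, excluding J and T): {C, W}.
Backdoor paths from J to T:
  P1: J <- C -> Q -> T
The empty set is not sufficient: P1 (J <- C -> Q -> T) has no collider blocking it and no conditioned non-collider, so it is open.
Try {C}:
  P1: blocked at fork node C ∈ conditioning set.
{C} contains no descendant of J and blocks every backdoor path.
No other singleton works — e.g. {W} leaves P1 open — so {C} is the unique smallest valid adjustment set.

{C}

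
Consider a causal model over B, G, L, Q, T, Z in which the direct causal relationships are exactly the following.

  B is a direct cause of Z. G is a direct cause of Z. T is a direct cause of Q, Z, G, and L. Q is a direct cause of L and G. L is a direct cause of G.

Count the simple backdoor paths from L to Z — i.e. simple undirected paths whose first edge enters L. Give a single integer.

A backdoor path from L to Z is any simple undirected path whose first edge points into L (i.e. leaves L via a parent).
Parents of L: {Q, T}.
Enumerating:
  P1: L <- T -> Q -> G -> Z
  P2: L <- T -> G -> Z
  P3: L <- T -> Z
  P4: L <- Q <- T -> G -> Z
  P5: L <- Q <- T -> Z
  P6: L <- Q -> G <- T -> Z
  P7: L <- Q -> G -> Z
That exhausts the simple backdoor paths. Count: 7.

7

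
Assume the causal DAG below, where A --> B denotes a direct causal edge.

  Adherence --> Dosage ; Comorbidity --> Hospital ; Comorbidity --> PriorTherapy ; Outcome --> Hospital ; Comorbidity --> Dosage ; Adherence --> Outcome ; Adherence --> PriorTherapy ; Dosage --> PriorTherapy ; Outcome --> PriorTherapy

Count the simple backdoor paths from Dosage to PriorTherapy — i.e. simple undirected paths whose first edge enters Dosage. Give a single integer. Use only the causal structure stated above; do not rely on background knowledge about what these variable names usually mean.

6

A backdoor path from Dosage to PriorTherapy is any simple undirected path whose first edge points into Dosage (i.e. leaves Dosage via a parent).
Parents of Dosage: {Adherence, Comorbidity}.
Enumerating:
  P1: Dosage <- Comorbidity -> Hospital <- Outcome <- Adherence -> PriorTherapy
  P2: Dosage <- Comorbidity -> Hospital <- Outcome -> PriorTherapy
  P3: Dosage <- Comorbidity -> PriorTherapy
  P4: Dosage <- Adherence -> Outcome -> Hospital <- Comorbidity -> PriorTherapy
  P5: Dosage <- Adherence -> Outcome -> PriorTherapy
  P6: Dosage <- Adherence -> PriorTherapy
That exhausts the simple backdoor paths. Count: 6.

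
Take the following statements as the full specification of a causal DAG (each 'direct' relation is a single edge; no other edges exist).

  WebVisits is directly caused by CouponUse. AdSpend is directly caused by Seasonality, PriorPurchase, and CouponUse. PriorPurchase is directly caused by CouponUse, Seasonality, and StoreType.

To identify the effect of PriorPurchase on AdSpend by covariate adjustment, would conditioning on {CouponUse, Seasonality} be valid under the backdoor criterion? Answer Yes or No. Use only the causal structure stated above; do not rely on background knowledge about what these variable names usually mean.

Backdoor paths from PriorPurchase to AdSpend (paths whose first edge points into PriorPurchase):
  P1: PriorPurchase <- CouponUse -> AdSpend
  P2: PriorPurchase <- Seasonality -> AdSpend
Condition 1 (no descendant of PriorPurchase in the set): holds — descendants of PriorPurchase are {AdSpend}; none are in {CouponUse, Seasonality}.
Condition 2 (every backdoor path blocked by {CouponUse, Seasonality}):
  P1: blocked at fork node CouponUse ∈ conditioning set.
  P2: blocked at fork node Seasonality ∈ conditioning set.
{CouponUse, Seasonality} satisfies the backdoor criterion.

Yes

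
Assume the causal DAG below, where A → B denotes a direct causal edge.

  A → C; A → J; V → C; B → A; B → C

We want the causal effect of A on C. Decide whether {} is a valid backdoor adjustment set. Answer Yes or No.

No

Backdoor paths from A to C (paths whose first edge points into A):
  P1: A <- B -> C
Condition 1 (no descendant of A in the set): holds — descendants of A are {C, J}; none are in {}.
Condition 2 (every backdoor path blocked by {}):
  P1: open — no interior node is in the conditioning set.
{} does not satisfy the backdoor criterion.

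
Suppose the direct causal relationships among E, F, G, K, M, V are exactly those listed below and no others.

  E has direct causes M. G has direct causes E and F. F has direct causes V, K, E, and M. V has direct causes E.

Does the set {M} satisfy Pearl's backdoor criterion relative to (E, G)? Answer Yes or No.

Yes

Backdoor paths from E to G (paths whose first edge points into E):
  P1: E <- M -> F -> G
Condition 1 (no descendant of E in the set): holds — descendants of E are {F, G, V}; none are in {M}.
Condition 2 (every backdoor path blocked by {M}):
  P1: blocked at fork node M ∈ conditioning set.
{M} satisfies the backdoor criterion.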